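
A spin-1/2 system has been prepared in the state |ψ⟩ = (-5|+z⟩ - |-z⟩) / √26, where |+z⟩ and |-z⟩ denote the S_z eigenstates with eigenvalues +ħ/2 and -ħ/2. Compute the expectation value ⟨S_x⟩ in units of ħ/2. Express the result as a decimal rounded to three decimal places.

⟨σ_x⟩ = 2 Re(a* b)/(|a|²+|b|²) with a = -5, b = -1.
a* b = 5, so ⟨σ_x⟩ = 10/26.
⟨S_x⟩ = (ħ/2)·⟨σ_x⟩.

0.385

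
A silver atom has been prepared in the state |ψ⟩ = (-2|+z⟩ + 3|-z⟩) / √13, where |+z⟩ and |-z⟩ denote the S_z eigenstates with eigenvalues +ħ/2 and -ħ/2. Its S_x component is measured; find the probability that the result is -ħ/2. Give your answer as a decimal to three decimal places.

|-x⟩ = (|+z⟩ - |-z⟩)/√2, so ⟨-x|ψ⟩ = (-5) / (√2·√13).
P = |-5|² / 26 = 25/26.

0.962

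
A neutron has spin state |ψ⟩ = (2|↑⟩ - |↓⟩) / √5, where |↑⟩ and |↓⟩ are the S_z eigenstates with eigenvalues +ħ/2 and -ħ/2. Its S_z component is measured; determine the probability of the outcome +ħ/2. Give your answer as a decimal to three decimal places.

0.800

The +ħ/2 outcome corresponds to |↑⟩. Its amplitude in |ψ⟩ is 2/√5.
P = |2|² / 5 = 4/5.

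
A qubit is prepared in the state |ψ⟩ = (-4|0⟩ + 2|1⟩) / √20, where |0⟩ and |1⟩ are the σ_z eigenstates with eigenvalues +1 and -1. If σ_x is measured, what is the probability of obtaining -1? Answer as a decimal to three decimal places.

|-x⟩ = (|0⟩ - |1⟩)/√2, so ⟨-x|ψ⟩ = (-6) / (√2·√20).
P = |-6|² / 40 = 36/40.

0.900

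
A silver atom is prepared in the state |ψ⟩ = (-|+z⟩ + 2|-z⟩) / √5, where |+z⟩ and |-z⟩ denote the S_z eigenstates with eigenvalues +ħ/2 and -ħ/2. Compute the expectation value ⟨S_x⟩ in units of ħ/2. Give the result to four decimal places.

⟨σ_x⟩ = 2 Re(a* b)/(|a|²+|b|²) with a = -1, b = 2.
a* b = -2, so ⟨σ_x⟩ = -4/5.
⟨S_x⟩ = (ħ/2)·⟨σ_x⟩.

-0.8000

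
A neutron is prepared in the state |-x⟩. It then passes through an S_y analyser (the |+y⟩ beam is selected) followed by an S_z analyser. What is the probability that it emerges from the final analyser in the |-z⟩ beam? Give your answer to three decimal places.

0.250

First analyser (S_y): from |-x⟩, P(|+y⟩) = 1/2.
After stage 1 the state is |+y⟩; P(|-z⟩) = |⟨-z|+y⟩|² = 1/2.
Joint probability = 1/2 × 1/2 = 0.250.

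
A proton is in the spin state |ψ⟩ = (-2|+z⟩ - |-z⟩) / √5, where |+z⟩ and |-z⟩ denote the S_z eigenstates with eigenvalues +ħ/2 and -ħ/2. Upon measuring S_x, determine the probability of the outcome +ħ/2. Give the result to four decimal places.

0.9000

|+x⟩ = (|+z⟩ + |-z⟩)/√2, so ⟨+x|ψ⟩ = (-3) / (√2·√5).
P = |-3|² / 10 = 9/10.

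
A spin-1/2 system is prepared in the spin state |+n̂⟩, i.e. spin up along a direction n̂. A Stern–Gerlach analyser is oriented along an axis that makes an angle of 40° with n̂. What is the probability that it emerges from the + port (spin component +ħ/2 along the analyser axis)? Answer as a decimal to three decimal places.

0.883

For spin-½, the probability of finding spin-up along an axis at angle θ to the initial spin direction is cos²(θ/2); spin-down is sin²(θ/2).
θ = 40°, so P = cos²(20°) ≈ 0.883.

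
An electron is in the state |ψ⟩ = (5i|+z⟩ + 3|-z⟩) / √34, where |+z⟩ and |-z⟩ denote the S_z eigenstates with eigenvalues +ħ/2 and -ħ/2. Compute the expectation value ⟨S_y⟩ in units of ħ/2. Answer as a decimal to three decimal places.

⟨σ_y⟩ = 2 Im(a* b)/(|a|²+|b|²) with a = 5i, b = 3.
a* b = -15i, so ⟨σ_y⟩ = -30/34.
⟨S_y⟩ = (ħ/2)·⟨σ_y⟩.

-0.882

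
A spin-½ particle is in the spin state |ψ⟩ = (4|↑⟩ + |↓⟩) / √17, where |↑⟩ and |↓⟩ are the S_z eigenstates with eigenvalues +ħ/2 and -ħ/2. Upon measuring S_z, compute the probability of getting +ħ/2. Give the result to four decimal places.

The +ħ/2 outcome corresponds to |↑⟩. Its amplitude in |ψ⟩ is 4/√17.
P = |4|² / 17 = 16/17.

0.9412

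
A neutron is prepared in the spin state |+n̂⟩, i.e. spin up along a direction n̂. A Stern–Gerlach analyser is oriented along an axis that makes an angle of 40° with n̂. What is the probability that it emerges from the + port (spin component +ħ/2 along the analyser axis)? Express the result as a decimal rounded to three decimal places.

For spin-½, the probability of finding spin-up along an axis at angle θ to the initial spin direction is cos²(θ/2); spin-down is sin²(θ/2).
θ = 40°, so P = cos²(20°) ≈ 0.883.

0.883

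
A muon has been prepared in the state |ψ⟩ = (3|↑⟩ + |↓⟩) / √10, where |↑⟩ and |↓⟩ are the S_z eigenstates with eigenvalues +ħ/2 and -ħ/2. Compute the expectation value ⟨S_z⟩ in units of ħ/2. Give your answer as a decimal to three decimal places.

⟨σ_z⟩ = |a|² - |b|² divided by |a|²+|b|², with a, b the |↑⟩, |↓⟩ amplitudes.
= (9 - 1)/10 = 8/10.
⟨S_z⟩ = (ħ/2)·⟨σ_z⟩.

0.800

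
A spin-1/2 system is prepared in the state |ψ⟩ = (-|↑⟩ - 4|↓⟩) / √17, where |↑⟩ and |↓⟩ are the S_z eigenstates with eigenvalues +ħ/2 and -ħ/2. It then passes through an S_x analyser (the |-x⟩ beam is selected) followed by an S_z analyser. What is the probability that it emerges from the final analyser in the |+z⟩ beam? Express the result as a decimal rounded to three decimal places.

0.132

First analyser (S_x): P(|-x⟩) = |⟨-x|ψ⟩|² = 9/34.
After stage 1 the state is |-x⟩; P(|+z⟩) = |⟨+z|-x⟩|² = 1/2.
Joint probability = 9/34 × 1/2 = 0.132.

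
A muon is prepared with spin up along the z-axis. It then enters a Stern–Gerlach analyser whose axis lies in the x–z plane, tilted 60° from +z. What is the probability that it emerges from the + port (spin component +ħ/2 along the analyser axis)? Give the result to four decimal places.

0.7500

For spin-½, the probability of finding spin-up along an axis at angle θ to the initial spin direction is cos²(θ/2); spin-down is sin²(θ/2).
θ = 60°, so P = cos²(30°) ≈ 0.7500.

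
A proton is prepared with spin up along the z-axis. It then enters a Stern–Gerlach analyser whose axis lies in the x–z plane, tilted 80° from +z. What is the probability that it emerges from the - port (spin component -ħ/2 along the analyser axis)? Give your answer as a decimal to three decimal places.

For spin-½, the probability of finding spin-up along an axis at angle θ to the initial spin direction is cos²(θ/2); spin-down is sin²(θ/2).
θ = 80°, so P = sin²(40°) ≈ 0.413.

0.413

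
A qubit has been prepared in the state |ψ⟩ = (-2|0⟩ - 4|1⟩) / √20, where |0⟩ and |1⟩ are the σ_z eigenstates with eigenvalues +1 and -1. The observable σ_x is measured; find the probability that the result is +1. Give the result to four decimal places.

0.9000

|+x⟩ = (|0⟩ + |1⟩)/√2, so ⟨+x|ψ⟩ = (-6) / (√2·√20).
P = |-6|² / 40 = 36/40.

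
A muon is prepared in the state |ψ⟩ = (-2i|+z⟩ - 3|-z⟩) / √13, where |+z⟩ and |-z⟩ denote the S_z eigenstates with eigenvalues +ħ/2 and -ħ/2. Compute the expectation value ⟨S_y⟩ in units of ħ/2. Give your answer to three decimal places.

⟨σ_y⟩ = 2 Im(a* b)/(|a|²+|b|²) with a = -2i, b = -3.
a* b = -6i, so ⟨σ_y⟩ = -12/13.
⟨S_y⟩ = (ħ/2)·⟨σ_y⟩.

-0.923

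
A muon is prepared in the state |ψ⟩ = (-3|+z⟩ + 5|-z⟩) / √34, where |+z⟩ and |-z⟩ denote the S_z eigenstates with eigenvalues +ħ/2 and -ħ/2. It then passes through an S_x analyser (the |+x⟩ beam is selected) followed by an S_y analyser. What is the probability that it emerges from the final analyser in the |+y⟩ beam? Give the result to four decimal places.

First analyser (S_x): P(|+x⟩) = |⟨+x|ψ⟩|² = 4/68.
After stage 1 the state is |+x⟩; P(|+y⟩) = |⟨+y|+x⟩|² = 1/2.
Joint probability = 4/68 × 1/2 = 0.0294.

0.0294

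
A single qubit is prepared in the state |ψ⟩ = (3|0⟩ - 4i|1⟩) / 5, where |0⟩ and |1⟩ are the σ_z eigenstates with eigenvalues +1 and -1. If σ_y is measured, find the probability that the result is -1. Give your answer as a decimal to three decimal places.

|-y⟩ = (|0⟩ - i|1⟩)/√2, so ⟨-y|ψ⟩ = (7) / (√2·5).
P = |7|² / 50 = 49/50.

0.980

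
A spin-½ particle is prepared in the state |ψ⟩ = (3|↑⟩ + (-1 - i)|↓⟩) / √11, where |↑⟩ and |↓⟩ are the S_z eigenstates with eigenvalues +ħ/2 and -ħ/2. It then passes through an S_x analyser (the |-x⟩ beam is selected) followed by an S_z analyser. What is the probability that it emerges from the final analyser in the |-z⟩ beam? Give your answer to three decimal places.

First analyser (S_x): P(|-x⟩) = |⟨-x|ψ⟩|² = 17/22.
After stage 1 the state is |-x⟩; P(|-z⟩) = |⟨-z|-x⟩|² = 1/2.
Joint probability = 17/22 × 1/2 = 0.386.

0.386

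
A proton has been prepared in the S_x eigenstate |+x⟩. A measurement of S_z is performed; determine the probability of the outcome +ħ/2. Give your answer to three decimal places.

0.500

In the S_z basis, |+x⟩ = (|+z⟩ + |-z⟩)/√2 and |+z⟩ = |+z⟩.
|⟨+z|+x⟩|² = 1/2.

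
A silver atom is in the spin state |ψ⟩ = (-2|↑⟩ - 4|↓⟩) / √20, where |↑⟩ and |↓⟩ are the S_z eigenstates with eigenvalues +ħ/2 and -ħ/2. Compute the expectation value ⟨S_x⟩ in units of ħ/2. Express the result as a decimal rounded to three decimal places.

⟨σ_x⟩ = 2 Re(a* b)/(|a|²+|b|²) with a = -2, b = -4.
a* b = 8, so ⟨σ_x⟩ = 16/20.
⟨S_x⟩ = (ħ/2)·⟨σ_x⟩.

0.800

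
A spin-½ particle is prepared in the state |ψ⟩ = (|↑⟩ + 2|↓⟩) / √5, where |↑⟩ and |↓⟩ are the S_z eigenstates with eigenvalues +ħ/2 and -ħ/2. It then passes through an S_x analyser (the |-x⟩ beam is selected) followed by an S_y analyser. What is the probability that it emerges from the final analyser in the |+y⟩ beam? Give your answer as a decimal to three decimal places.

0.050

First analyser (S_x): P(|-x⟩) = |⟨-x|ψ⟩|² = 1/10.
After stage 1 the state is |-x⟩; P(|+y⟩) = |⟨+y|-x⟩|² = 1/2.
Joint probability = 1/10 × 1/2 = 0.050.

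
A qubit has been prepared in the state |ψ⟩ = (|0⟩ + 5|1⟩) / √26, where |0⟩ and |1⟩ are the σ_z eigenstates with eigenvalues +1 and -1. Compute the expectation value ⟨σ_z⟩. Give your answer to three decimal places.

⟨σ_z⟩ = |a|² - |b|² divided by |a|²+|b|², with a, b the |0⟩, |1⟩ amplitudes.
= (1 - 25)/26 = -24/26.

-0.923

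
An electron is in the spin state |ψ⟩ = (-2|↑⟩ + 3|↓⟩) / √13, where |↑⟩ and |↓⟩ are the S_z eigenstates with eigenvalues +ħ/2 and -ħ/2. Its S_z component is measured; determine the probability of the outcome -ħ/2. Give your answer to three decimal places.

0.692

The -ħ/2 outcome corresponds to |↓⟩. Its amplitude in |ψ⟩ is 3/√13.
P = |3|² / 13 = 9/13.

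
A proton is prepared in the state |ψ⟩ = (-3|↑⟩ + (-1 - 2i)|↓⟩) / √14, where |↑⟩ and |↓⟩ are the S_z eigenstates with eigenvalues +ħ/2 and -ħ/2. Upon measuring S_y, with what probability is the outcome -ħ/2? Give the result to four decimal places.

0.0714

|-y⟩ = (|↑⟩ - i|↓⟩)/√2, so ⟨-y|ψ⟩ = (-1 - i) / (√2·√14).
P = |-1 - i|² / 28 = 2/28.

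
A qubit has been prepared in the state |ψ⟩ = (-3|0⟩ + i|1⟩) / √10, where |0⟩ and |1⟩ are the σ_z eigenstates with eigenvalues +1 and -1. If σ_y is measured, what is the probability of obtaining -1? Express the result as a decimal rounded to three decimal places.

|-y⟩ = (|0⟩ - i|1⟩)/√2, so ⟨-y|ψ⟩ = (-4) / (√2·√10).
P = |-4|² / 20 = 16/20.

0.800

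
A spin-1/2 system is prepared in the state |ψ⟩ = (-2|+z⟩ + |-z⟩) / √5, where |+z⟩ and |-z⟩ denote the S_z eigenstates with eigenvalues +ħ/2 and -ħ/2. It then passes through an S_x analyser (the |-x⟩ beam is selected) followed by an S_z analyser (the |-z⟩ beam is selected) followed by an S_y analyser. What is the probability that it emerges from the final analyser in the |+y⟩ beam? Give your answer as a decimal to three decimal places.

0.225

First analyser (S_x): P(|-x⟩) = |⟨-x|ψ⟩|² = 9/10.
After stage 1 the state is |-x⟩; P(|-z⟩) = |⟨-z|-x⟩|² = 1/2.
After stage 2 the state is |-z⟩; P(|+y⟩) = |⟨+y|-z⟩|² = 1/2.
Joint probability = 9/10 × 1/2 × 1/2 = 0.225.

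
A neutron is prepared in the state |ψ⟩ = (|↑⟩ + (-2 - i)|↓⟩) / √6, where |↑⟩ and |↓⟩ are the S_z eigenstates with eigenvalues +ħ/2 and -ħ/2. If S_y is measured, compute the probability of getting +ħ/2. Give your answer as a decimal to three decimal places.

|+y⟩ = (|↑⟩ + i|↓⟩)/√2, so ⟨+y|ψ⟩ = (2i) / (√2·√6).
P = |2i|² / 12 = 4/12.

0.333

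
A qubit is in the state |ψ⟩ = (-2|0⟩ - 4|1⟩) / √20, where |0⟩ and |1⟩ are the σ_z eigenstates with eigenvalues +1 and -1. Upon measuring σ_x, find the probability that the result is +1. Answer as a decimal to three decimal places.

0.900

|+x⟩ = (|0⟩ + |1⟩)/√2, so ⟨+x|ψ⟩ = (-6) / (√2·√20).
P = |-6|² / 40 = 36/40.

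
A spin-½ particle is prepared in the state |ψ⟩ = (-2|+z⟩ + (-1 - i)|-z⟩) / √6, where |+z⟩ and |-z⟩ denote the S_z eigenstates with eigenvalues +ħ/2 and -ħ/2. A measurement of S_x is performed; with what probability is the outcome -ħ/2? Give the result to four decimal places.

|-x⟩ = (|+z⟩ - |-z⟩)/√2, so ⟨-x|ψ⟩ = (-1 + i) / (√2·√6).
P = |-1 + i|² / 12 = 2/12.

0.1667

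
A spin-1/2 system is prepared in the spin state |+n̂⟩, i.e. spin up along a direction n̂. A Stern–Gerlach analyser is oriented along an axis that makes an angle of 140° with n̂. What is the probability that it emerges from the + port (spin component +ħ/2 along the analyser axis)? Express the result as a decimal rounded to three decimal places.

0.117

For spin-½, the probability of finding spin-up along an axis at angle θ to the initial spin direction is cos²(θ/2); spin-down is sin²(θ/2).
θ = 140°, so P = cos²(70°) ≈ 0.117.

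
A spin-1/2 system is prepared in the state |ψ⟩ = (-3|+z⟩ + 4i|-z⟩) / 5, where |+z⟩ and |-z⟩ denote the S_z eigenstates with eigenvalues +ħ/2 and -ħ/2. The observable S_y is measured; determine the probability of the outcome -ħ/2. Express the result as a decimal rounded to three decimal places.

|-y⟩ = (|+z⟩ - i|-z⟩)/√2, so ⟨-y|ψ⟩ = (-7) / (√2·5).
P = |-7|² / 50 = 49/50.

0.980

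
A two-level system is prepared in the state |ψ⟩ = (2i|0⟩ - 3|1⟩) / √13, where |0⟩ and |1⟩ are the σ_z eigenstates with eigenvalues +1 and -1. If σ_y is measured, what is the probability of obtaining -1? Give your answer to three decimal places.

|-y⟩ = (|0⟩ - i|1⟩)/√2, so ⟨-y|ψ⟩ = (-i) / (√2·√13).
P = |-i|² / 26 = 1/26.

0.038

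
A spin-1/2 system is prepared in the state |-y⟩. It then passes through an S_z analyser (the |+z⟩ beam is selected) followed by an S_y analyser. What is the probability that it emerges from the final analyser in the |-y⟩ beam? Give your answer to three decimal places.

0.250

First analyser (S_z): from |-y⟩, P(|+z⟩) = 1/2.
After stage 1 the state is |+z⟩; P(|-y⟩) = |⟨-y|+z⟩|² = 1/2.
Joint probability = 1/2 × 1/2 = 0.250.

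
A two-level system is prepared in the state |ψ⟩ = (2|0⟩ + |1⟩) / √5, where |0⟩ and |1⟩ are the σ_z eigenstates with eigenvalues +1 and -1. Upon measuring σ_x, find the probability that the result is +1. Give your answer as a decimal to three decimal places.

0.900

|+x⟩ = (|0⟩ + |1⟩)/√2, so ⟨+x|ψ⟩ = (3) / (√2·√5).
P = |3|² / 10 = 9/10.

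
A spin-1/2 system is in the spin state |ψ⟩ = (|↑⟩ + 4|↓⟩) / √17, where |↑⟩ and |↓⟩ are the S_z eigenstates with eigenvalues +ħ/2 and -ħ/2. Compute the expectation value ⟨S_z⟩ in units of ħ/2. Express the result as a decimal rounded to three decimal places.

-0.882

⟨σ_z⟩ = |a|² - |b|² divided by |a|²+|b|², with a, b the |↑⟩, |↓⟩ amplitudes.
= (1 - 16)/17 = -15/17.
⟨S_z⟩ = (ħ/2)·⟨σ_z⟩.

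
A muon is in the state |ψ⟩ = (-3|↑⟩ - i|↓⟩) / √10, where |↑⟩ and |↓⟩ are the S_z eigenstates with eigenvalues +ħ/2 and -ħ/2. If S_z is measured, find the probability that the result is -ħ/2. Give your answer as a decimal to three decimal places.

The -ħ/2 outcome corresponds to |↓⟩. Its amplitude in |ψ⟩ is -i/√10.
P = |-i|² / 10 = 1/10.

0.100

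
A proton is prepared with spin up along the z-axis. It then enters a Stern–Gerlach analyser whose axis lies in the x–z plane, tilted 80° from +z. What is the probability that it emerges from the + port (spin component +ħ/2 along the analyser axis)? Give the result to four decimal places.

For spin-½, the probability of finding spin-up along an axis at angle θ to the initial spin direction is cos²(θ/2); spin-down is sin²(θ/2).
θ = 80°, so P = cos²(40°) ≈ 0.5868.

0.5868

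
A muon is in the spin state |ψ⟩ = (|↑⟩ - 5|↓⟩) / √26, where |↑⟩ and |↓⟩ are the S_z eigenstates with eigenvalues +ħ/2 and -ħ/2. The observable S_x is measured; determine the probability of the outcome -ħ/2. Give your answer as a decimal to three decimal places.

|-x⟩ = (|↑⟩ - |↓⟩)/√2, so ⟨-x|ψ⟩ = (6) / (√2·√26).
P = |6|² / 52 = 36/52.

0.692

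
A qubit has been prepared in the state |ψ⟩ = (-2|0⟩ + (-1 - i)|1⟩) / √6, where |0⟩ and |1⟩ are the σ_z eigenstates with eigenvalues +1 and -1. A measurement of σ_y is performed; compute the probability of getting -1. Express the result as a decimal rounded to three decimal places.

0.167

|-y⟩ = (|0⟩ - i|1⟩)/√2, so ⟨-y|ψ⟩ = (-1 - i) / (√2·√6).
P = |-1 - i|² / 12 = 2/12.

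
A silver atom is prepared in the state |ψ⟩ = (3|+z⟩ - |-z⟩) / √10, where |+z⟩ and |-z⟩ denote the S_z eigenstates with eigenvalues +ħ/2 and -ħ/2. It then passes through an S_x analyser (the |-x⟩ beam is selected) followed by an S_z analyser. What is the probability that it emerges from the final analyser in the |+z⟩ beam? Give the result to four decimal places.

0.4000

First analyser (S_x): P(|-x⟩) = |⟨-x|ψ⟩|² = 16/20.
After stage 1 the state is |-x⟩; P(|+z⟩) = |⟨+z|-x⟩|² = 1/2.
Joint probability = 16/20 × 1/2 = 0.4000.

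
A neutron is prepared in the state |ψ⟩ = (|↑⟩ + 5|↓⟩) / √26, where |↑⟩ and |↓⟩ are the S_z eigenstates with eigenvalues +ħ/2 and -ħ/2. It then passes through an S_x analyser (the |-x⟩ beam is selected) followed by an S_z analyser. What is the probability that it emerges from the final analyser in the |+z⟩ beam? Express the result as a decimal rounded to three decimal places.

0.154

First analyser (S_x): P(|-x⟩) = |⟨-x|ψ⟩|² = 16/52.
After stage 1 the state is |-x⟩; P(|+z⟩) = |⟨+z|-x⟩|² = 1/2.
Joint probability = 16/52 × 1/2 = 0.154.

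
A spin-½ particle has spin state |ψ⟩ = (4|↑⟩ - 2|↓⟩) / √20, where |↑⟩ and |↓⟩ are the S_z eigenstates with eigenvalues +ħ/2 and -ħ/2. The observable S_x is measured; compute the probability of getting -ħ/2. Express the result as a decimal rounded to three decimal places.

0.900

|-x⟩ = (|↑⟩ - |↓⟩)/√2, so ⟨-x|ψ⟩ = (6) / (√2·√20).
P = |6|² / 40 = 36/40.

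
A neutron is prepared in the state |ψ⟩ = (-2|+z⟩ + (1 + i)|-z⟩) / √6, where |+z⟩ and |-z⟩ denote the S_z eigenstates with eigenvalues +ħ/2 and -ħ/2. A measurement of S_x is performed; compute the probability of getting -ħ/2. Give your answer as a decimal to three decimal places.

|-x⟩ = (|+z⟩ - |-z⟩)/√2, so ⟨-x|ψ⟩ = (-3 - i) / (√2·√6).
P = |-3 - i|² / 12 = 10/12.

0.833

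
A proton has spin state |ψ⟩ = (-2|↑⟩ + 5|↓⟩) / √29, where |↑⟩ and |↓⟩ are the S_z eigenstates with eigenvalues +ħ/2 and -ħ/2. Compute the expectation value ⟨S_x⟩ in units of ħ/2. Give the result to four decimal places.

⟨σ_x⟩ = 2 Re(a* b)/(|a|²+|b|²) with a = -2, b = 5.
a* b = -10, so ⟨σ_x⟩ = -20/29.
⟨S_x⟩ = (ħ/2)·⟨σ_x⟩.

-0.6897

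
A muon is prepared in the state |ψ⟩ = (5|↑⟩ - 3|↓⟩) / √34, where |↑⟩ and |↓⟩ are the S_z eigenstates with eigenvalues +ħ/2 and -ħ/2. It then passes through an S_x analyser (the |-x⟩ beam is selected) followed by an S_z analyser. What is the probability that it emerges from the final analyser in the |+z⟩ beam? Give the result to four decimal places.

0.4706

First analyser (S_x): P(|-x⟩) = |⟨-x|ψ⟩|² = 64/68.
After stage 1 the state is |-x⟩; P(|+z⟩) = |⟨+z|-x⟩|² = 1/2.
Joint probability = 64/68 × 1/2 = 0.4706.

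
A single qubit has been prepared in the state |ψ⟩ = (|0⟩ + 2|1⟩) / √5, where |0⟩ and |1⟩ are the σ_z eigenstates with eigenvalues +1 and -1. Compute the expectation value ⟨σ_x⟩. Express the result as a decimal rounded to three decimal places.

⟨σ_x⟩ = 2 Re(a* b)/(|a|²+|b|²) with a = 1, b = 2.
a* b = 2, so ⟨σ_x⟩ = 4/5.

0.800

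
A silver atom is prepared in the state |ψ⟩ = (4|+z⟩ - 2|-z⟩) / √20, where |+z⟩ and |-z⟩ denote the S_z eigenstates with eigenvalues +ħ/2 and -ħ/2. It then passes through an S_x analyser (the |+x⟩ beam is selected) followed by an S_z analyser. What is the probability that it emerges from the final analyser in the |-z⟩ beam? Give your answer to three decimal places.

First analyser (S_x): P(|+x⟩) = |⟨+x|ψ⟩|² = 4/40.
After stage 1 the state is |+x⟩; P(|-z⟩) = |⟨-z|+x⟩|² = 1/2.
Joint probability = 4/40 × 1/2 = 0.050.

0.050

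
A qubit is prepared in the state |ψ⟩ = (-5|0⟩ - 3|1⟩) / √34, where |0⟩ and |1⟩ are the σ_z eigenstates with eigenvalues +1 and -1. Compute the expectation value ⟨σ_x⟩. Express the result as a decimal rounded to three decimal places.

⟨σ_x⟩ = 2 Re(a* b)/(|a|²+|b|²) with a = -5, b = -3.
a* b = 15, so ⟨σ_x⟩ = 30/34.

0.882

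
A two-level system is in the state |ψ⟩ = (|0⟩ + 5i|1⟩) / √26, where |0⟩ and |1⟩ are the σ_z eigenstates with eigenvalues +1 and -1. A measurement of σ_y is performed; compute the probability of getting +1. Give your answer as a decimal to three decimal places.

|+y⟩ = (|0⟩ + i|1⟩)/√2, so ⟨+y|ψ⟩ = (6) / (√2·√26).
P = |6|² / 52 = 36/52.

0.692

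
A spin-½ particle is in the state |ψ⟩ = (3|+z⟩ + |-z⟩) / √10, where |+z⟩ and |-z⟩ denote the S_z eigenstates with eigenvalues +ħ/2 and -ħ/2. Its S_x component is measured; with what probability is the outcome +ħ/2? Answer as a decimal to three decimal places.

0.800

|+x⟩ = (|+z⟩ + |-z⟩)/√2, so ⟨+x|ψ⟩ = (4) / (√2·√10).
P = |4|² / 20 = 16/20.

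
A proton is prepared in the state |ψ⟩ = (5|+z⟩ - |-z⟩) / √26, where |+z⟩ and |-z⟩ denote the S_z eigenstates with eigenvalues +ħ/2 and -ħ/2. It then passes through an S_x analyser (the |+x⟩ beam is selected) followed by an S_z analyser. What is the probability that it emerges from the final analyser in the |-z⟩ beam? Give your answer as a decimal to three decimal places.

0.154

First analyser (S_x): P(|+x⟩) = |⟨+x|ψ⟩|² = 16/52.
After stage 1 the state is |+x⟩; P(|-z⟩) = |⟨-z|+x⟩|² = 1/2.
Joint probability = 16/52 × 1/2 = 0.154.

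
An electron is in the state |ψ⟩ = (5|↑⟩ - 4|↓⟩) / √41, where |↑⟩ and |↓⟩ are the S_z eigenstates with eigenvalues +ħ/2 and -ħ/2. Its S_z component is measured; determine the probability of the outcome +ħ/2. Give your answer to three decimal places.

The +ħ/2 outcome corresponds to |↑⟩. Its amplitude in |ψ⟩ is 5/√41.
P = |5|² / 41 = 25/41.

0.610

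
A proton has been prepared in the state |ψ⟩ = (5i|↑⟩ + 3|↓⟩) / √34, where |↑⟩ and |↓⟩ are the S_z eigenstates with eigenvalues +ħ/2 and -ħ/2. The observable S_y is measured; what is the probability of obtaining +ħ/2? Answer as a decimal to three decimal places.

0.059

|+y⟩ = (|↑⟩ + i|↓⟩)/√2, so ⟨+y|ψ⟩ = (2i) / (√2·√34).
P = |2i|² / 68 = 4/68.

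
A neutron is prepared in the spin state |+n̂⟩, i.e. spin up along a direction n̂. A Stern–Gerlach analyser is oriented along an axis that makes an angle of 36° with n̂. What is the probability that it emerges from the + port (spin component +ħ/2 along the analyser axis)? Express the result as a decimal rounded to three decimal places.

0.905

For spin-½, the probability of finding spin-up along an axis at angle θ to the initial spin direction is cos²(θ/2); spin-down is sin²(θ/2).
θ = 36°, so P = cos²(18°) ≈ 0.905.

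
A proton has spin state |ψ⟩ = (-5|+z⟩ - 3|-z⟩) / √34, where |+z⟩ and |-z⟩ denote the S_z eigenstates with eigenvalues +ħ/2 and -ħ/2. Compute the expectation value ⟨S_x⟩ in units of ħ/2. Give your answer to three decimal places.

⟨σ_x⟩ = 2 Re(a* b)/(|a|²+|b|²) with a = -5, b = -3.
a* b = 15, so ⟨σ_x⟩ = 30/34.
⟨S_x⟩ = (ħ/2)·⟨σ_x⟩.

0.882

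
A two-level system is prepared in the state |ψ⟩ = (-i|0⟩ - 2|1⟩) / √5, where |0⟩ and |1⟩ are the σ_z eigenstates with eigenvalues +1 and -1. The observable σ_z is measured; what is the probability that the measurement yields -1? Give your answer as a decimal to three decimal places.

0.800

The -1 outcome corresponds to |1⟩. Its amplitude in |ψ⟩ is -2/√5.
P = |-2|² / 5 = 4/5.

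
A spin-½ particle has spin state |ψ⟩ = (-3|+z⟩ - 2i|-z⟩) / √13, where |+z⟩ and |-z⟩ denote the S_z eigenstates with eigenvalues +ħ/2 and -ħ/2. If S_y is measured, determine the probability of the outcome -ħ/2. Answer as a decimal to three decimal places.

0.038

|-y⟩ = (|+z⟩ - i|-z⟩)/√2, so ⟨-y|ψ⟩ = (-1) / (√2·√13).
P = |-1|² / 26 = 1/26.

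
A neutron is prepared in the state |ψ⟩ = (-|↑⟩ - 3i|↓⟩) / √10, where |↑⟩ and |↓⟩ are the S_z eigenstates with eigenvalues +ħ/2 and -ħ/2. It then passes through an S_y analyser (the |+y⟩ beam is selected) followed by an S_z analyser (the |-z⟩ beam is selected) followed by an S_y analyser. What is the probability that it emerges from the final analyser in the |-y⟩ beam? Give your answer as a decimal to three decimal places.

0.200

First analyser (S_y): P(|+y⟩) = |⟨+y|ψ⟩|² = 16/20.
After stage 1 the state is |+y⟩; P(|-z⟩) = |⟨-z|+y⟩|² = 1/2.
After stage 2 the state is |-z⟩; P(|-y⟩) = |⟨-y|-z⟩|² = 1/2.
Joint probability = 16/20 × 1/2 × 1/2 = 0.200.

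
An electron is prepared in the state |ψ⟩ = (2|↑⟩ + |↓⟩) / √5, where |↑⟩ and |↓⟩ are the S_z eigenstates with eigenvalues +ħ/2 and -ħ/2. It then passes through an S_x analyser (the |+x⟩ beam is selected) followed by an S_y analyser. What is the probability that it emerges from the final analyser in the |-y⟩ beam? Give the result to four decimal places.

0.4500

First analyser (S_x): P(|+x⟩) = |⟨+x|ψ⟩|² = 9/10.
After stage 1 the state is |+x⟩; P(|-y⟩) = |⟨-y|+x⟩|² = 1/2.
Joint probability = 9/10 × 1/2 = 0.4500.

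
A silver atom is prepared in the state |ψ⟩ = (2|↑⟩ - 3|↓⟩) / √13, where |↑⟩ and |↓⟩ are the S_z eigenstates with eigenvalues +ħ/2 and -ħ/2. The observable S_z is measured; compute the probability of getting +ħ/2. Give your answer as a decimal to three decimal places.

The +ħ/2 outcome corresponds to |↑⟩. Its amplitude in |ψ⟩ is 2/√13.
P = |2|² / 13 = 4/13.

0.308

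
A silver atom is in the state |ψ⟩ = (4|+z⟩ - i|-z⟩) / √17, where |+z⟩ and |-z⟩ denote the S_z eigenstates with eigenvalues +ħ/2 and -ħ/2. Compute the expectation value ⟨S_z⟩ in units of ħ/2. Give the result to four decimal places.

0.8824

⟨σ_z⟩ = |a|² - |b|² divided by |a|²+|b|², with a, b the |+z⟩, |-z⟩ amplitudes.
= (16 - 1)/17 = 15/17.
⟨S_z⟩ = (ħ/2)·⟨σ_z⟩.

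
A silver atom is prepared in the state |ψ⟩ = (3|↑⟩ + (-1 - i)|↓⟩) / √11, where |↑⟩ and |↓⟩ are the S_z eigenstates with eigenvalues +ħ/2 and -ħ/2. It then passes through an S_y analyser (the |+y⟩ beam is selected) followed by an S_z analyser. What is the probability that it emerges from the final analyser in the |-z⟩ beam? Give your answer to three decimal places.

First analyser (S_y): P(|+y⟩) = |⟨+y|ψ⟩|² = 5/22.
After stage 1 the state is |+y⟩; P(|-z⟩) = |⟨-z|+y⟩|² = 1/2.
Joint probability = 5/22 × 1/2 = 0.114.

0.114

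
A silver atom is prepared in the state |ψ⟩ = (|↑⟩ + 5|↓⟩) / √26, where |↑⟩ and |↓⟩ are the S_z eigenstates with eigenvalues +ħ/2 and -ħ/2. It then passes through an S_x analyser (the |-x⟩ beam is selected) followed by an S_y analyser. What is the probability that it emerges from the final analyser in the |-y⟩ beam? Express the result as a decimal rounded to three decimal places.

0.154

First analyser (S_x): P(|-x⟩) = |⟨-x|ψ⟩|² = 16/52.
After stage 1 the state is |-x⟩; P(|-y⟩) = |⟨-y|-x⟩|² = 1/2.
Joint probability = 16/52 × 1/2 = 0.154.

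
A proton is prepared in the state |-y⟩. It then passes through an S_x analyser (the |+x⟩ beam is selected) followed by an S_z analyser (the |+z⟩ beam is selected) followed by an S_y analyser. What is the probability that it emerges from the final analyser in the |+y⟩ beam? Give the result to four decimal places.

First analyser (S_x): from |-y⟩, P(|+x⟩) = 1/2.
After stage 1 the state is |+x⟩; P(|+z⟩) = |⟨+z|+x⟩|² = 1/2.
After stage 2 the state is |+z⟩; P(|+y⟩) = |⟨+y|+z⟩|² = 1/2.
Joint probability = 1/2 × 1/2 × 1/2 = 0.1250.

0.1250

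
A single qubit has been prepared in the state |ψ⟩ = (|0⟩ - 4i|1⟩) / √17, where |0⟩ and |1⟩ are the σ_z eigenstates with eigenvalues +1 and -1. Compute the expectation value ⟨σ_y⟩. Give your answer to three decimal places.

-0.471

⟨σ_y⟩ = 2 Im(a* b)/(|a|²+|b|²) with a = 1, b = -4i.
a* b = -4i, so ⟨σ_y⟩ = -8/17.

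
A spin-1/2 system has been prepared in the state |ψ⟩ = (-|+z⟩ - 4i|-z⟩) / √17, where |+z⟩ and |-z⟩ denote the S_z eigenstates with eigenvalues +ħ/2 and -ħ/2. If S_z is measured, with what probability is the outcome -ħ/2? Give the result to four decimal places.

The -ħ/2 outcome corresponds to |-z⟩. Its amplitude in |ψ⟩ is -4i/√17.
P = |-4i|² / 17 = 16/17.

0.9412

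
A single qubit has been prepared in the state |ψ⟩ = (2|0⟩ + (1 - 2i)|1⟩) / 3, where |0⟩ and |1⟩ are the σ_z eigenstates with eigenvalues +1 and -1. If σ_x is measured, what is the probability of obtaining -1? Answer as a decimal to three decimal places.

0.278

|-x⟩ = (|0⟩ - |1⟩)/√2, so ⟨-x|ψ⟩ = (1 + 2i) / (√2·3).
P = |1 + 2i|² / 18 = 5/18.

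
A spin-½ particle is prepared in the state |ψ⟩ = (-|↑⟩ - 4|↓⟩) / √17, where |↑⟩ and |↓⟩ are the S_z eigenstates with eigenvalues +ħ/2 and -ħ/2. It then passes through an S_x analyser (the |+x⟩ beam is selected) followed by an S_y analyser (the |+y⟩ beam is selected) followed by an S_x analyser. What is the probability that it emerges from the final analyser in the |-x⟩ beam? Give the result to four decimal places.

First analyser (S_x): P(|+x⟩) = |⟨+x|ψ⟩|² = 25/34.
After stage 1 the state is |+x⟩; P(|+y⟩) = |⟨+y|+x⟩|² = 1/2.
After stage 2 the state is |+y⟩; P(|-x⟩) = |⟨-x|+y⟩|² = 1/2.
Joint probability = 25/34 × 1/2 × 1/2 = 0.1838.

0.1838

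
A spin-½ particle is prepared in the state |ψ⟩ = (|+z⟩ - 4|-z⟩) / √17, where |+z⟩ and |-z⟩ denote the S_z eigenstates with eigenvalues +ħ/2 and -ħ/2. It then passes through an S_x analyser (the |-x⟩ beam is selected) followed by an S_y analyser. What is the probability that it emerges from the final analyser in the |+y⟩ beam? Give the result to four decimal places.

First analyser (S_x): P(|-x⟩) = |⟨-x|ψ⟩|² = 25/34.
After stage 1 the state is |-x⟩; P(|+y⟩) = |⟨+y|-x⟩|² = 1/2.
Joint probability = 25/34 × 1/2 = 0.3676.

0.3676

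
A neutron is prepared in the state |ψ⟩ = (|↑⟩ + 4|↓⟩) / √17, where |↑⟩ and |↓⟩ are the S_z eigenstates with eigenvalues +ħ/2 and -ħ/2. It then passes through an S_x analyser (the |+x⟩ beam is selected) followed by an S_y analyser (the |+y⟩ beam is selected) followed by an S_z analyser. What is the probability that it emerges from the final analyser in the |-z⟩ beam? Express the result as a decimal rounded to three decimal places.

First analyser (S_x): P(|+x⟩) = |⟨+x|ψ⟩|² = 25/34.
After stage 1 the state is |+x⟩; P(|+y⟩) = |⟨+y|+x⟩|² = 1/2.
After stage 2 the state is |+y⟩; P(|-z⟩) = |⟨-z|+y⟩|² = 1/2.
Joint probability = 25/34 × 1/2 × 1/2 = 0.184.

0.184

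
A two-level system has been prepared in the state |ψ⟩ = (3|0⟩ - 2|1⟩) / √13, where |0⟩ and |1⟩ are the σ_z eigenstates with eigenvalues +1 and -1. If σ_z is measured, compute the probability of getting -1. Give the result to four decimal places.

The -1 outcome corresponds to |1⟩. Its amplitude in |ψ⟩ is -2/√13.
P = |-2|² / 13 = 4/13.

0.3077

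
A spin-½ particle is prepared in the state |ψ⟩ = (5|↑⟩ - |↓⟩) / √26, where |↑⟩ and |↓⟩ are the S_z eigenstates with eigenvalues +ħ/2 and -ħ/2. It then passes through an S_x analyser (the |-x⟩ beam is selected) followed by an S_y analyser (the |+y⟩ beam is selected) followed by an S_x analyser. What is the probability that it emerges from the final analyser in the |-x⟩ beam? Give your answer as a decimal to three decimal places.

0.173

First analyser (S_x): P(|-x⟩) = |⟨-x|ψ⟩|² = 36/52.
After stage 1 the state is |-x⟩; P(|+y⟩) = |⟨+y|-x⟩|² = 1/2.
After stage 2 the state is |+y⟩; P(|-x⟩) = |⟨-x|+y⟩|² = 1/2.
Joint probability = 36/52 × 1/2 × 1/2 = 0.173.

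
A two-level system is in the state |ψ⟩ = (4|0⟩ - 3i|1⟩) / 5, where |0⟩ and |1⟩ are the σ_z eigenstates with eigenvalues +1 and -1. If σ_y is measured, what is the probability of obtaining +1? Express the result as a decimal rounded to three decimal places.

0.020

|+y⟩ = (|0⟩ + i|1⟩)/√2, so ⟨+y|ψ⟩ = (1) / (√2·5).
P = |1|² / 50 = 1/50.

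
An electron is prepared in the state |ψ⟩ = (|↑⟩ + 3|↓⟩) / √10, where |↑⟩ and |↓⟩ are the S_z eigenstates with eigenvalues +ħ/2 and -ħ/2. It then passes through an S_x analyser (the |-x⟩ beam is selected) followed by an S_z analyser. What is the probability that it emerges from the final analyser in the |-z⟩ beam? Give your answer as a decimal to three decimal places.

First analyser (S_x): P(|-x⟩) = |⟨-x|ψ⟩|² = 4/20.
After stage 1 the state is |-x⟩; P(|-z⟩) = |⟨-z|-x⟩|² = 1/2.
Joint probability = 4/20 × 1/2 = 0.100.

0.100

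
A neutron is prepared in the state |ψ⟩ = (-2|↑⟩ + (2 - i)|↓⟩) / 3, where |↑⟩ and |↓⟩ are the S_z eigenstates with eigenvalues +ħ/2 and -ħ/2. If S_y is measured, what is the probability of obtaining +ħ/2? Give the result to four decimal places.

|+y⟩ = (|↑⟩ + i|↓⟩)/√2, so ⟨+y|ψ⟩ = (-3 - 2i) / (√2·3).
P = |-3 - 2i|² / 18 = 13/18.

0.7222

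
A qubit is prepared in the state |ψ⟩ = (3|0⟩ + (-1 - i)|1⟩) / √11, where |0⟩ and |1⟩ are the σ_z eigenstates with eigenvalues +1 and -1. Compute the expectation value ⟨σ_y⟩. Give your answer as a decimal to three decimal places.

⟨σ_y⟩ = 2 Im(a* b)/(|a|²+|b|²) with a = 3, b = (-1 - i).
a* b = (-3 - 3i), so ⟨σ_y⟩ = -6/11.

-0.545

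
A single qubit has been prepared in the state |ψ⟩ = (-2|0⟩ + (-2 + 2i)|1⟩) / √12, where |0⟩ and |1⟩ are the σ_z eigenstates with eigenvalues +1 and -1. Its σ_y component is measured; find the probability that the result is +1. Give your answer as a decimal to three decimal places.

0.167

|+y⟩ = (|0⟩ + i|1⟩)/√2, so ⟨+y|ψ⟩ = (2i) / (√2·√12).
P = |2i|² / 24 = 4/24.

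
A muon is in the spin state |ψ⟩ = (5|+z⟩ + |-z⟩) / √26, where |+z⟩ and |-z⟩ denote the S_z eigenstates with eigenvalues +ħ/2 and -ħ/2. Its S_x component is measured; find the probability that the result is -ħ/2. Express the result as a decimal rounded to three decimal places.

0.308

|-x⟩ = (|+z⟩ - |-z⟩)/√2, so ⟨-x|ψ⟩ = (4) / (√2·√26).
P = |4|² / 52 = 16/52.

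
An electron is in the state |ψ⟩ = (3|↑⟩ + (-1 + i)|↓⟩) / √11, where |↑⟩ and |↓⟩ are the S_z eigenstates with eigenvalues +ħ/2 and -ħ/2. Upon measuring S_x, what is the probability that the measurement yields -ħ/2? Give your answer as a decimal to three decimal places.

0.773

|-x⟩ = (|↑⟩ - |↓⟩)/√2, so ⟨-x|ψ⟩ = (4 - i) / (√2·√11).
P = |4 - i|² / 22 = 17/22.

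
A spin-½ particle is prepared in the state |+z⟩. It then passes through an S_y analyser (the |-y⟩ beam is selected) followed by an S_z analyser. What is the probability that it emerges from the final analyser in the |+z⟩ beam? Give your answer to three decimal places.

First analyser (S_y): from |+z⟩, P(|-y⟩) = 1/2.
After stage 1 the state is |-y⟩; P(|+z⟩) = |⟨+z|-y⟩|² = 1/2.
Joint probability = 1/2 × 1/2 = 0.250.

0.250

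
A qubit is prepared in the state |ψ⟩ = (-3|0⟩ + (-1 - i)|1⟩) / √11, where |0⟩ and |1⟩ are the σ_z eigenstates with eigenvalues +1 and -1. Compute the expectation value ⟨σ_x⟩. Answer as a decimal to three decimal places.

⟨σ_x⟩ = 2 Re(a* b)/(|a|²+|b|²) with a = -3, b = (-1 - i).
a* b = (3 + 3i), so ⟨σ_x⟩ = 6/11.

0.545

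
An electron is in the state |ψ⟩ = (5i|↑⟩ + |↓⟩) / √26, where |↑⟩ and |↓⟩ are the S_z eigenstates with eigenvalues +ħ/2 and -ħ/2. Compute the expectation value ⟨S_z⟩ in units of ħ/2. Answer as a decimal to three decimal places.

⟨σ_z⟩ = |a|² - |b|² divided by |a|²+|b|², with a, b the |↑⟩, |↓⟩ amplitudes.
= (25 - 1)/26 = 24/26.
⟨S_z⟩ = (ħ/2)·⟨σ_z⟩.

0.923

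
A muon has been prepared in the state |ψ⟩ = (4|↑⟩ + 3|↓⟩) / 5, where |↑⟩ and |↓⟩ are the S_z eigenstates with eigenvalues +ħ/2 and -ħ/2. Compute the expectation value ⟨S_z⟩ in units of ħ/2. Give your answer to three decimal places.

0.280

⟨σ_z⟩ = |a|² - |b|² divided by |a|²+|b|², with a, b the |↑⟩, |↓⟩ amplitudes.
= (16 - 9)/25 = 7/25.
⟨S_z⟩ = (ħ/2)·⟨σ_z⟩.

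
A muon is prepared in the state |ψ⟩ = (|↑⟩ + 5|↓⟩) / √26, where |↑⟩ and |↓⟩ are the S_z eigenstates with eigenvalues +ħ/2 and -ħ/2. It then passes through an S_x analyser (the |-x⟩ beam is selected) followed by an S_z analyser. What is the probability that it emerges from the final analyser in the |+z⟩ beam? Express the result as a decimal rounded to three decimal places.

0.154

First analyser (S_x): P(|-x⟩) = |⟨-x|ψ⟩|² = 16/52.
After stage 1 the state is |-x⟩; P(|+z⟩) = |⟨+z|-x⟩|² = 1/2.
Joint probability = 16/52 × 1/2 = 0.154.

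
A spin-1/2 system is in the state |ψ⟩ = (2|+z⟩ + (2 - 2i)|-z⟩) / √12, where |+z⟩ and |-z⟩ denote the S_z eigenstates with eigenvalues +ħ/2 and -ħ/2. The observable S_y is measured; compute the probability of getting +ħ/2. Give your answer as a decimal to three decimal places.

0.167

|+y⟩ = (|+z⟩ + i|-z⟩)/√2, so ⟨+y|ψ⟩ = (-2i) / (√2·√12).
P = |-2i|² / 24 = 4/24.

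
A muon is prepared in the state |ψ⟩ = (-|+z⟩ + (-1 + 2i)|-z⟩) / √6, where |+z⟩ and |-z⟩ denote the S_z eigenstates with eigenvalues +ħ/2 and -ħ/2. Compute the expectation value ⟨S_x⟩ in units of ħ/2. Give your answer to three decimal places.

⟨σ_x⟩ = 2 Re(a* b)/(|a|²+|b|²) with a = -1, b = (-1 + 2i).
a* b = (1 - 2i), so ⟨σ_x⟩ = 2/6.
⟨S_x⟩ = (ħ/2)·⟨σ_x⟩.

0.333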